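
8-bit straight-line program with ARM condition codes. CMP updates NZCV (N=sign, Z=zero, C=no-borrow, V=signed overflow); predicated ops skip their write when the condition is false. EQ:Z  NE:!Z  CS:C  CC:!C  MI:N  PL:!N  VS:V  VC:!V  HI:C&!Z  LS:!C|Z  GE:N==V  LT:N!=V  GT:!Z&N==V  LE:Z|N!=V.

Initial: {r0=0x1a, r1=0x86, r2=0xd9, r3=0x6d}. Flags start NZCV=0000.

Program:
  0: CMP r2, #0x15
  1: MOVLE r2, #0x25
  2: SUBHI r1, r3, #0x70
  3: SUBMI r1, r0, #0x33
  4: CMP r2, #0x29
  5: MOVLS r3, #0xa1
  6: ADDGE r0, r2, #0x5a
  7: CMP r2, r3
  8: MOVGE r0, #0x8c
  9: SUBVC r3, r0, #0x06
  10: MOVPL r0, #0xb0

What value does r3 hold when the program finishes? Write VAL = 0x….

VAL = 0xa1

[0] flags=1010 → (cmp)
[1] flags=1010 LE?T → r2=0x25
[2] flags=1010 HI?T → r1=0xfd
[3] flags=1010 MI?T → r1=0xe7
[4] flags=1000 → (cmp)
[5] flags=1000 LS?T → r3=0xa1
[6] flags=1000 GE?F → skip
[7] flags=1001 → (cmp)
[8] flags=1001 GE?T → r0=0x8c
[9] flags=1001 VC?F → skip
[10] flags=1001 PL?F → skip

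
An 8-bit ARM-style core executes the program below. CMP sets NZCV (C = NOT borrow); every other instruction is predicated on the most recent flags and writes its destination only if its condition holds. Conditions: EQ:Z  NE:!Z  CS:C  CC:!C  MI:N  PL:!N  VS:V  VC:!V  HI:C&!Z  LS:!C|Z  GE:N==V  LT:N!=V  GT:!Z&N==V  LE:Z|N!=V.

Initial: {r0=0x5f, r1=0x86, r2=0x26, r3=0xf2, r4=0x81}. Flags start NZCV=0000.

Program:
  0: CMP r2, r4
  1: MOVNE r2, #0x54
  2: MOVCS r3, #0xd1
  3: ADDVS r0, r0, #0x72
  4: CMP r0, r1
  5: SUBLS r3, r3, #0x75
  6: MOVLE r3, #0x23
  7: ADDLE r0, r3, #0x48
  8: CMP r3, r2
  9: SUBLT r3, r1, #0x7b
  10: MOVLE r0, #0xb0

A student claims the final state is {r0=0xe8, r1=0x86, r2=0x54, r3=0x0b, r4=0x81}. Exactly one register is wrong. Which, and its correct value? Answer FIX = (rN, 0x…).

FIX = (r0, 0xb0)

[0] flags=1001 → (cmp)
[1] flags=1001 NE?T → r2=0x54
[2] flags=1001 CS?F → skip
[3] flags=1001 VS?T → r0=0xd1
[4] flags=0010 → (cmp)
[5] flags=0010 LS?F → skip
[6] flags=0010 LE?F → skip
[7] flags=0010 LE?F → skip
[8] flags=1010 → (cmp)
[9] flags=1010 LT?T → r3=0x0b
[10] flags=1010 LE?T → r0=0xb0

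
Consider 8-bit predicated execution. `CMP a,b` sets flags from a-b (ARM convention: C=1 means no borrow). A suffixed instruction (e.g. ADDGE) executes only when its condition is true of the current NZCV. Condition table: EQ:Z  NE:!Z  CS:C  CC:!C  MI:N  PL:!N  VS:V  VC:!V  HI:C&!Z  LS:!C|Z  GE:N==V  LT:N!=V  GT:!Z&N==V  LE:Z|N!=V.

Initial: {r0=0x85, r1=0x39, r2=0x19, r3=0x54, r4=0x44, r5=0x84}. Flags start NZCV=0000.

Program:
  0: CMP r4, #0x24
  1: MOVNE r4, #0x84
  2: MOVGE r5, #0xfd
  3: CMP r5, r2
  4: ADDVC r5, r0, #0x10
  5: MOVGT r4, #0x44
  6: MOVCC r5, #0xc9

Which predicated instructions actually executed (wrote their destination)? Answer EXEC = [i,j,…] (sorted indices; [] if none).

EXEC = [1,2,4]

0: ✓ CMP  NZCV=0010
1: ✓ MOVNE  r4←0x84
2: ✓ MOVGE  r5←0xfd
3: ✓ CMP  NZCV=1010
4: ✓ ADDVC  r5←0x95
5: · MOVGT
6: · MOVCC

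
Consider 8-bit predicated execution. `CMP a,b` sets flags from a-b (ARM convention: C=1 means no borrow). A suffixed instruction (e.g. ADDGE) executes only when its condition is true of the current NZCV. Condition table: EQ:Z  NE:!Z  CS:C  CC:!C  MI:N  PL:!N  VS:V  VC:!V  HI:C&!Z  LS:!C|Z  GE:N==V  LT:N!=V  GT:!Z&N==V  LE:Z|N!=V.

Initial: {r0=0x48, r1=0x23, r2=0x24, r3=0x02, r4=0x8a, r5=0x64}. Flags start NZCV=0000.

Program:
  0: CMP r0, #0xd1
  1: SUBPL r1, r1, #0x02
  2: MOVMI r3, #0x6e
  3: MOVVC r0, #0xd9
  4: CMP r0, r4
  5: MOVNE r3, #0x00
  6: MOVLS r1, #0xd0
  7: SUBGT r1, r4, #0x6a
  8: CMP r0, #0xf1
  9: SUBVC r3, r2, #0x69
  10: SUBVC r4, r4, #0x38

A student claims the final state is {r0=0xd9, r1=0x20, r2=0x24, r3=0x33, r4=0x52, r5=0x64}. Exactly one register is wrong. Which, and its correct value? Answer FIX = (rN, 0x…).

FIX = (r3, 0xbb)

[0] flags=0000 → (cmp)
[1] flags=0000 PL?T → r1=0x21
[2] flags=0000 MI?F → skip
[3] flags=0000 VC?T → r0=0xd9
[4] flags=0010 → (cmp)
[5] flags=0010 NE?T → r3=0x00
[6] flags=0010 LS?F → skip
[7] flags=0010 GT?T → r1=0x20
[8] flags=1000 → (cmp)
[9] flags=1000 VC?T → r3=0xbb
[10] flags=1000 VC?T → r4=0x52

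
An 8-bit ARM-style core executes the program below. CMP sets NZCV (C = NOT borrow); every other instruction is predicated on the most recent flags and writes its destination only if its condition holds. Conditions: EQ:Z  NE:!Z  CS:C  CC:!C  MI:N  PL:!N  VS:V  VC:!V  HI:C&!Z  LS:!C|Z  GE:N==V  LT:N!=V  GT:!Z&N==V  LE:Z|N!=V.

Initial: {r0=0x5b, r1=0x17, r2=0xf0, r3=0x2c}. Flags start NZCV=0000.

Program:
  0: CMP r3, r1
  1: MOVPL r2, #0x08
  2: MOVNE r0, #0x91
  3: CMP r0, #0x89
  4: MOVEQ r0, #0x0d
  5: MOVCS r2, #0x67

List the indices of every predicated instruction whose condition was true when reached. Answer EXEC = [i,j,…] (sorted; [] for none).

EXEC = [1,2,5]

[0] flags=0010 → (cmp)
[1] flags=0010 PL?T → r2=0x08
[2] flags=0010 NE?T → r0=0x91
[3] flags=0010 → (cmp)
[4] flags=0010 EQ?F → skip
[5] flags=0010 CS?T → r2=0x67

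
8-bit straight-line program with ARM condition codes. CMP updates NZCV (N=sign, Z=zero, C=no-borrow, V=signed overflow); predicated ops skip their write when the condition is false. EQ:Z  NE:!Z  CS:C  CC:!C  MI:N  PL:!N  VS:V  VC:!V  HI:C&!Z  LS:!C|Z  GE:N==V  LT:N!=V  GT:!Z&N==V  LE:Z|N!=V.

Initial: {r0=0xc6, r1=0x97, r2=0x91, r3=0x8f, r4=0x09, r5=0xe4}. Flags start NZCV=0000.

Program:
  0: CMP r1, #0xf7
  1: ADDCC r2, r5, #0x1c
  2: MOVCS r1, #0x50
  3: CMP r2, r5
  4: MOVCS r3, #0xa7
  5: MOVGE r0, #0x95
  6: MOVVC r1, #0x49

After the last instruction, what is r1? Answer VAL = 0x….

VAL = 0x49

[0] flags=1000 → (cmp)
[1] flags=1000 CC?T → r2=0x00
[2] flags=1000 CS?F → skip
[3] flags=0000 → (cmp)
[4] flags=0000 CS?F → skip
[5] flags=0000 GE?T → r0=0x95
[6] flags=0000 VC?T → r1=0x49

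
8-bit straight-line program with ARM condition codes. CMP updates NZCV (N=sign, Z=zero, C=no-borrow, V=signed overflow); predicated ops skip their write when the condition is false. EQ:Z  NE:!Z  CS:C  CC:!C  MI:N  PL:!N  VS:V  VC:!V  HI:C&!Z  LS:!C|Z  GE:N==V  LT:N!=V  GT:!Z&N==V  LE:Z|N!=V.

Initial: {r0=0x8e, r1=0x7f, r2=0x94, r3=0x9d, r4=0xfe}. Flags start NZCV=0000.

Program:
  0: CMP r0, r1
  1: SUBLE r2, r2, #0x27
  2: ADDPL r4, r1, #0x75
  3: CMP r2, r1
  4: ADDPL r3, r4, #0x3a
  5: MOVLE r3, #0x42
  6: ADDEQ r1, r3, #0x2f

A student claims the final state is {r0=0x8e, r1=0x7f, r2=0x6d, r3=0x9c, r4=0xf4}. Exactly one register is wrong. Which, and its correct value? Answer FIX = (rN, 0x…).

FIX = (r3, 0x42)

[0] flags=0011 → (cmp)
[1] flags=0011 LE?T → r2=0x6d
[2] flags=0011 PL?T → r4=0xf4
[3] flags=1000 → (cmp)
[4] flags=1000 PL?F → skip
[5] flags=1000 LE?T → r3=0x42
[6] flags=1000 EQ?F → skip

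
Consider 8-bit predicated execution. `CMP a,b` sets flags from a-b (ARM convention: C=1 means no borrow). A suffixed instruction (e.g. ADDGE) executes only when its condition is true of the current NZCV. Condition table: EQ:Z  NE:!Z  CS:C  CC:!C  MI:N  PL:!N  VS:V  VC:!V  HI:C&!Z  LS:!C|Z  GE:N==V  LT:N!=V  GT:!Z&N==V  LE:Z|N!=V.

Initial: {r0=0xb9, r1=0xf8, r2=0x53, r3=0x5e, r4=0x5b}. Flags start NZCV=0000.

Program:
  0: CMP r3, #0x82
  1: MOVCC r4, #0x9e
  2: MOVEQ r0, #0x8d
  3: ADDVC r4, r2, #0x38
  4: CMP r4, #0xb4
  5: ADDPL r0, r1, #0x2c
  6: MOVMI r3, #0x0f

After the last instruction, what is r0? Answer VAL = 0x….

VAL = 0xb9

0: ✓ CMP  NZCV=1001
1: ✓ MOVCC  r4←0x9e
2: · MOVEQ
3: · ADDVC
4: ✓ CMP  NZCV=1000
5: · ADDPL
6: ✓ MOVMI  r3←0x0f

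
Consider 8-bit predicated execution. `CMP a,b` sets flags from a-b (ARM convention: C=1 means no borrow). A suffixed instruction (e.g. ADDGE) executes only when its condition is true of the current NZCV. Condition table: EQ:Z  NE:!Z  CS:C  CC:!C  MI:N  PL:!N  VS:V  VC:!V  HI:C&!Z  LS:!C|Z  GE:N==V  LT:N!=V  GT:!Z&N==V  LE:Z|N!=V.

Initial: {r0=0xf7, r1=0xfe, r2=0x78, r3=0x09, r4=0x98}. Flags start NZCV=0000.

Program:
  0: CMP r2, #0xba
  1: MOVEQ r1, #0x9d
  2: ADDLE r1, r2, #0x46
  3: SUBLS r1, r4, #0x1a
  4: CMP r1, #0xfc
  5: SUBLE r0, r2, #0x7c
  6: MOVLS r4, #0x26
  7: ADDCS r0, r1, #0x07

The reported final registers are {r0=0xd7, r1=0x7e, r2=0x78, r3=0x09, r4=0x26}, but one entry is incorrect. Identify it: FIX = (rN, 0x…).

FIX = (r0, 0xf7)

[0] flags=1001 → (cmp)
[1] flags=1001 EQ?F → skip
[2] flags=1001 LE?F → skip
[3] flags=1001 LS?T → r1=0x7e
[4] flags=1001 → (cmp)
[5] flags=1001 LE?F → skip
[6] flags=1001 LS?T → r4=0x26
[7] flags=1001 CS?F → skip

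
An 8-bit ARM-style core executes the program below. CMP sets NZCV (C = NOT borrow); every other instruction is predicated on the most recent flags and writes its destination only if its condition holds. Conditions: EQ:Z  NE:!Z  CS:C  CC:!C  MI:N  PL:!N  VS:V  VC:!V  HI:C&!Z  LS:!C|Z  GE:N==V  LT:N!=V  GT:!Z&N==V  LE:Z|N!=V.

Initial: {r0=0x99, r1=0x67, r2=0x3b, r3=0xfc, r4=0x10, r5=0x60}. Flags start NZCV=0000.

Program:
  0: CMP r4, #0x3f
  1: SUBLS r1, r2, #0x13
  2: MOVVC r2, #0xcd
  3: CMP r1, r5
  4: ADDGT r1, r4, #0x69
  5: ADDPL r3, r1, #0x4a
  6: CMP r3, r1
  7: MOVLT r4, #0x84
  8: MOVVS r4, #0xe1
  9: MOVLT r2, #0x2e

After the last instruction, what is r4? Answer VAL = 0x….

VAL = 0x84

[0] flags=1000 → (cmp)
[1] flags=1000 LS?T → r1=0x28
[2] flags=1000 VC?T → r2=0xcd
[3] flags=1000 → (cmp)
[4] flags=1000 GT?F → skip
[5] flags=1000 PL?F → skip
[6] flags=1010 → (cmp)
[7] flags=1010 LT?T → r4=0x84
[8] flags=1010 VS?F → skip
[9] flags=1010 LT?T → r2=0x2e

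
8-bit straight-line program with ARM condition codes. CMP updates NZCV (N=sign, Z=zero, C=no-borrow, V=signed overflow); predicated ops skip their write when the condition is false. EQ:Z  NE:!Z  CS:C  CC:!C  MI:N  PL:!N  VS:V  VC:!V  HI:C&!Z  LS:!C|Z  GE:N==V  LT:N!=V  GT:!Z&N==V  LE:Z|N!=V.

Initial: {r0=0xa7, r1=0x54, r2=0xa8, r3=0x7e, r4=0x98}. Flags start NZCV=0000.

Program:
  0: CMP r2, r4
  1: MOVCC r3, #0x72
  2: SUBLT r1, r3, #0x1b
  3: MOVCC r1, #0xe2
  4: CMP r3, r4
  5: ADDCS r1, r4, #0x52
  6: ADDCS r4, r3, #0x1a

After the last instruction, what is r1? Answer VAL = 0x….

[0] flags=0010 → (cmp)
[1] flags=0010 CC?F → skip
[2] flags=0010 LT?F → skip
[3] flags=0010 CC?F → skip
[4] flags=1001 → (cmp)
[5] flags=1001 CS?F → skip
[6] flags=1001 CS?F → skip

VAL = 0x54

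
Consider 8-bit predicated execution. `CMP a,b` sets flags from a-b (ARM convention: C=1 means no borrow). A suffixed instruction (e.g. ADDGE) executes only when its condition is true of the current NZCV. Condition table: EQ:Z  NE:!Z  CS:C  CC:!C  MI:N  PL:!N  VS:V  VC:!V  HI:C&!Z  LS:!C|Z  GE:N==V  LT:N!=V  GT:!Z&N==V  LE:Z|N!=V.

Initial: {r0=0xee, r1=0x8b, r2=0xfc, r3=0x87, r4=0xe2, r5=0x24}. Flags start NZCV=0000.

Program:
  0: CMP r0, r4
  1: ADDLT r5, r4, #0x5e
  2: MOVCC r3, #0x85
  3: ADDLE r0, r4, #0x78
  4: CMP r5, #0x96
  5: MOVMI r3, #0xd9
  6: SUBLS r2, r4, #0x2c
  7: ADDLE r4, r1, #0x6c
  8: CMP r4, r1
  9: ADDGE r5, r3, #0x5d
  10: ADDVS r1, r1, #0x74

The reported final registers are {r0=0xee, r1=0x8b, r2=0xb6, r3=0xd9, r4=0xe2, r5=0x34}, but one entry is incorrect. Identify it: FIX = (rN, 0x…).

0: ✓ CMP  NZCV=0010
1: · ADDLT
2: · MOVCC
3: · ADDLE
4: ✓ CMP  NZCV=1001
5: ✓ MOVMI  r3←0xd9
6: ✓ SUBLS  r2←0xb6
7: · ADDLE
8: ✓ CMP  NZCV=0010
9: ✓ ADDGE  r5←0x36
10: · ADDVS

FIX = (r5, 0x36)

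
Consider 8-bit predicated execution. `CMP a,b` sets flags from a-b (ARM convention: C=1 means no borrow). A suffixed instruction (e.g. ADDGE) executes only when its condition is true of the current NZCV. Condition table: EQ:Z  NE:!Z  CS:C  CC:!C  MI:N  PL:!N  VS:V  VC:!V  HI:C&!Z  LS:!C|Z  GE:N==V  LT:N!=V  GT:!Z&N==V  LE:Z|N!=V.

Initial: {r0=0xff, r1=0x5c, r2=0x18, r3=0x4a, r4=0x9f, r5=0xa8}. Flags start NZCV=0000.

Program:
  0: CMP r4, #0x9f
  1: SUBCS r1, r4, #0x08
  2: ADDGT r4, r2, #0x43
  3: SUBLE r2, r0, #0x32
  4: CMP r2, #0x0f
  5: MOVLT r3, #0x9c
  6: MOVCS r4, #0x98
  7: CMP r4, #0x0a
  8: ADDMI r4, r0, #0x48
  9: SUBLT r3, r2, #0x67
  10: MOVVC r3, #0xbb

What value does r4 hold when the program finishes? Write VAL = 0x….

VAL = 0x47

[0] flags=0110 → (cmp)
[1] flags=0110 CS?T → r1=0x97
[2] flags=0110 GT?F → skip
[3] flags=0110 LE?T → r2=0xcd
[4] flags=1010 → (cmp)
[5] flags=1010 LT?T → r3=0x9c
[6] flags=1010 CS?T → r4=0x98
[7] flags=1010 → (cmp)
[8] flags=1010 MI?T → r4=0x47
[9] flags=1010 LT?T → r3=0x66
[10] flags=1010 VC?T → r3=0xbb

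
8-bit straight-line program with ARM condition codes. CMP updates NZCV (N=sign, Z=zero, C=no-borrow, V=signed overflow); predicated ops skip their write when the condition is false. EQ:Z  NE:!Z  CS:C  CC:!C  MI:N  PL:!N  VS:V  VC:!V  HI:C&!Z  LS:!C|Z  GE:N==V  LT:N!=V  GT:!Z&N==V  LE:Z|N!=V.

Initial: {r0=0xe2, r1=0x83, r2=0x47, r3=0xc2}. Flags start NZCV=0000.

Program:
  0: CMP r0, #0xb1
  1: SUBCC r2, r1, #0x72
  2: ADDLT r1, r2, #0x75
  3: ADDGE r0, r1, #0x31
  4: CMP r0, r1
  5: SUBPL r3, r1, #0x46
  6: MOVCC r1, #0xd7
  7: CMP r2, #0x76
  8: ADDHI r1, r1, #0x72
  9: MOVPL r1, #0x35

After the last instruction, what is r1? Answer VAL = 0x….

VAL = 0x83

[0] flags=0010 → (cmp)
[1] flags=0010 CC?F → skip
[2] flags=0010 LT?F → skip
[3] flags=0010 GE?T → r0=0xb4
[4] flags=0010 → (cmp)
[5] flags=0010 PL?T → r3=0x3d
[6] flags=0010 CC?F → skip
[7] flags=1000 → (cmp)
[8] flags=1000 HI?F → skip
[9] flags=1000 PL?F → skip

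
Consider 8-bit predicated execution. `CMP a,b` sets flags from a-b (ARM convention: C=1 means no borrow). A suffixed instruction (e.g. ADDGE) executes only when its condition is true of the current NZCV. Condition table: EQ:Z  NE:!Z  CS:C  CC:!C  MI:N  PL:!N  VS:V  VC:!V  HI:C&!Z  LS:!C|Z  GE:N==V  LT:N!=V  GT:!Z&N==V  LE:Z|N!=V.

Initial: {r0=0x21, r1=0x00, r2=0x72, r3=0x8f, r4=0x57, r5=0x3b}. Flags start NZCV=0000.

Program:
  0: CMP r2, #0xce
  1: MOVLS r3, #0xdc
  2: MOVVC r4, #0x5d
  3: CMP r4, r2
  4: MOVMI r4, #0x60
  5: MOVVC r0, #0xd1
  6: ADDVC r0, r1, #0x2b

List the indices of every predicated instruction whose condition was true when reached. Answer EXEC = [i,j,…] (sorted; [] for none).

0: ✓ CMP  NZCV=1001
1: ✓ MOVLS  r3←0xdc
2: · MOVVC
3: ✓ CMP  NZCV=1000
4: ✓ MOVMI  r4←0x60
5: ✓ MOVVC  r0←0xd1
6: ✓ ADDVC  r0←0x2b

EXEC = [1,4,5,6]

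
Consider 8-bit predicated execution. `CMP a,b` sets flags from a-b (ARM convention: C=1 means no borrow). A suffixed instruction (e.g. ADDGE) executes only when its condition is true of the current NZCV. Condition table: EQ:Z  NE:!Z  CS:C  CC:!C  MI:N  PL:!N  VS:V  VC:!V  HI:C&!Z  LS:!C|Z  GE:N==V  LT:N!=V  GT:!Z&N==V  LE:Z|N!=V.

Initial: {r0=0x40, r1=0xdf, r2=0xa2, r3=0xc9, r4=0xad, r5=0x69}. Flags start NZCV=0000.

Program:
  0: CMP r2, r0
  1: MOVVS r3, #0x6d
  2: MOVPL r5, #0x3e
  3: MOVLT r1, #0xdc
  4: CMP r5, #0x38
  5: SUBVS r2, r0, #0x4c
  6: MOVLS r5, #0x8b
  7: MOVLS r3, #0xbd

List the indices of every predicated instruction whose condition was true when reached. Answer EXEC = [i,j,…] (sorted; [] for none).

0: ✓ CMP  NZCV=0011
1: ✓ MOVVS  r3←0x6d
2: ✓ MOVPL  r5←0x3e
3: ✓ MOVLT  r1←0xdc
4: ✓ CMP  NZCV=0010
5: · SUBVS
6: · MOVLS
7: · MOVLS

EXEC = [1,2,3]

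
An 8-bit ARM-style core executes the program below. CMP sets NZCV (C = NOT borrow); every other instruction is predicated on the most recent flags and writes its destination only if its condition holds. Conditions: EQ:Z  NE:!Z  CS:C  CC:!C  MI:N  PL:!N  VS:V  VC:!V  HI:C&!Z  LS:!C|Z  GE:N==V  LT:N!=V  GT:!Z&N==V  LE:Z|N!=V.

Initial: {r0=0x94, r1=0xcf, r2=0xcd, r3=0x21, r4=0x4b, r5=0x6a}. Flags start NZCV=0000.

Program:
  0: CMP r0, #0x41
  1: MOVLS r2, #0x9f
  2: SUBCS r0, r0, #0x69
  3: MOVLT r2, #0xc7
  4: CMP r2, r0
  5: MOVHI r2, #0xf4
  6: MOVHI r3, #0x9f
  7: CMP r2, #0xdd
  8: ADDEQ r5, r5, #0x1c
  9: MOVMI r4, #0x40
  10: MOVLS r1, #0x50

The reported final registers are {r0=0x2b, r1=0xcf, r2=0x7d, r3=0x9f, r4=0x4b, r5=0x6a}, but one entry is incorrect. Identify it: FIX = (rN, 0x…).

0: ✓ CMP  NZCV=0011
1: · MOVLS
2: ✓ SUBCS  r0←0x2b
3: ✓ MOVLT  r2←0xc7
4: ✓ CMP  NZCV=1010
5: ✓ MOVHI  r2←0xf4
6: ✓ MOVHI  r3←0x9f
7: ✓ CMP  NZCV=0010
8: · ADDEQ
9: · MOVMI
10: · MOVLS

FIX = (r2, 0xf4)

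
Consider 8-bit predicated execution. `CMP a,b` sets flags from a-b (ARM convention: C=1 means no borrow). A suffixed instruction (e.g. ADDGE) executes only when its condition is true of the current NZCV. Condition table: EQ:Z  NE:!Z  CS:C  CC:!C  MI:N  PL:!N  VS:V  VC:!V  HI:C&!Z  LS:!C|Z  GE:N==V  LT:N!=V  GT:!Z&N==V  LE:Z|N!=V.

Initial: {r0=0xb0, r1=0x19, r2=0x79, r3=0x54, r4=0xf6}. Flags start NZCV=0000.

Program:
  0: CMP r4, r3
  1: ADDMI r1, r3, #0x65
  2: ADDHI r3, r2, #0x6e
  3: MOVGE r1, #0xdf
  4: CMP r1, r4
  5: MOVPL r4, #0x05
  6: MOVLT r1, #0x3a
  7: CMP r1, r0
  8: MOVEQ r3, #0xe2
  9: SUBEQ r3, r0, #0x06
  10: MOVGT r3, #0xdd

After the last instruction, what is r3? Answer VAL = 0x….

VAL = 0xdd

0: ✓ CMP  NZCV=1010
1: ✓ ADDMI  r1←0xb9
2: ✓ ADDHI  r3←0xe7
3: · MOVGE
4: ✓ CMP  NZCV=1000
5: · MOVPL
6: ✓ MOVLT  r1←0x3a
7: ✓ CMP  NZCV=1001
8: · MOVEQ
9: · SUBEQ
10: ✓ MOVGT  r3←0xdd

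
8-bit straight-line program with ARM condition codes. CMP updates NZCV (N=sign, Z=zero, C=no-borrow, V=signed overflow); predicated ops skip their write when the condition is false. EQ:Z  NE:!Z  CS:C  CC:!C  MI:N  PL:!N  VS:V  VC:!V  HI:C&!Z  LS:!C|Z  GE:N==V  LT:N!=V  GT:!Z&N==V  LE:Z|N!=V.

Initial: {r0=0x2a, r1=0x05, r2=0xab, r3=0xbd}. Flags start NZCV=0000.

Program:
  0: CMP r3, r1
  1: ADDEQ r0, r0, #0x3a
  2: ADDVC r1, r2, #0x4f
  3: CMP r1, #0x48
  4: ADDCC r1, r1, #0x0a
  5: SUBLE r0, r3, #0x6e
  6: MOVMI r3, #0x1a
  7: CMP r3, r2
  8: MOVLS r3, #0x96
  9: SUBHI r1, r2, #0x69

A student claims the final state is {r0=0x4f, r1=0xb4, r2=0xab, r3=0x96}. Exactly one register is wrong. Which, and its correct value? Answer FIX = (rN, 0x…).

0: ✓ CMP  NZCV=1010
1: · ADDEQ
2: ✓ ADDVC  r1←0xfa
3: ✓ CMP  NZCV=1010
4: · ADDCC
5: ✓ SUBLE  r0←0x4f
6: ✓ MOVMI  r3←0x1a
7: ✓ CMP  NZCV=0000
8: ✓ MOVLS  r3←0x96
9: · SUBHI

FIX = (r1, 0xfa)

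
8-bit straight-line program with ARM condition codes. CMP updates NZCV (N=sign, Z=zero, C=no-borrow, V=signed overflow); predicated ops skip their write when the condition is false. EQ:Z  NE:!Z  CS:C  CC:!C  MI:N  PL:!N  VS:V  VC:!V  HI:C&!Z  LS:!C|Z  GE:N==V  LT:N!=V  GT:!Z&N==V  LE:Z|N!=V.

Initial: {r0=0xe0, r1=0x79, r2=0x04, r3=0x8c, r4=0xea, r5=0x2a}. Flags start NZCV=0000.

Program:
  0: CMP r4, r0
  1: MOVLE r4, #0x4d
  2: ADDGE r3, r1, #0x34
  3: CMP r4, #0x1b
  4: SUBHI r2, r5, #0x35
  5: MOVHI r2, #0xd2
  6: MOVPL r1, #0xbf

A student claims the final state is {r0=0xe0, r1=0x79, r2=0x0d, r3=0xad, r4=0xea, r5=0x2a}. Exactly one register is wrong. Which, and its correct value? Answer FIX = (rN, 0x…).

[0] flags=0010 → (cmp)
[1] flags=0010 LE?F → skip
[2] flags=0010 GE?T → r3=0xad
[3] flags=1010 → (cmp)
[4] flags=1010 HI?T → r2=0xf5
[5] flags=1010 HI?T → r2=0xd2
[6] flags=1010 PL?F → skip

FIX = (r2, 0xd2)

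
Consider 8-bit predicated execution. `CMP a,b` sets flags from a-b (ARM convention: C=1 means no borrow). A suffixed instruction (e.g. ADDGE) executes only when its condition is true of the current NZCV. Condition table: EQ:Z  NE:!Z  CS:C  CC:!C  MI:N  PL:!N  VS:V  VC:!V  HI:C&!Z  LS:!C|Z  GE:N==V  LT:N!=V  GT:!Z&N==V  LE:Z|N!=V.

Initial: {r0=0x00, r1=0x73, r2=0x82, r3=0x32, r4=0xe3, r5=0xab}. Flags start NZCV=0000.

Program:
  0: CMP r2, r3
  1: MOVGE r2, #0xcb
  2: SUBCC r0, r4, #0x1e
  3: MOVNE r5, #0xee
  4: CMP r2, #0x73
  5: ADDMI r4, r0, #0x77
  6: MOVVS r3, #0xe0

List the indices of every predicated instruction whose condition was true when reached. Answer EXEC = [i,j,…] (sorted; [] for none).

EXEC = [3,6]

0: ✓ CMP  NZCV=0011
1: · MOVGE
2: · SUBCC
3: ✓ MOVNE  r5←0xee
4: ✓ CMP  NZCV=0011
5: · ADDMI
6: ✓ MOVVS  r3←0xe0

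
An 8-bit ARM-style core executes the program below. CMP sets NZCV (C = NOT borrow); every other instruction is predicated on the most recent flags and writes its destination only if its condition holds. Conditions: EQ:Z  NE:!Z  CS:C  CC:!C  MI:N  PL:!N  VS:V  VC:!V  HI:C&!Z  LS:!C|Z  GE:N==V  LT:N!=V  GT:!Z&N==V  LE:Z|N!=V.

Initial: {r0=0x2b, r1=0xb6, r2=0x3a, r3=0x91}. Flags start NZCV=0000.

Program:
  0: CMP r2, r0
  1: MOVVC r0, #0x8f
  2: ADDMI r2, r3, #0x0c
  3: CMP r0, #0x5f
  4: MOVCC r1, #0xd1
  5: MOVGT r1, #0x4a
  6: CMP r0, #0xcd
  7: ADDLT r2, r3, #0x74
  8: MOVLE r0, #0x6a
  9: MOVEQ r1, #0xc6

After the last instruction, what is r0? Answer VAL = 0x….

VAL = 0x6a

0: ✓ CMP  NZCV=0010
1: ✓ MOVVC  r0←0x8f
2: · ADDMI
3: ✓ CMP  NZCV=0011
4: · MOVCC
5: · MOVGT
6: ✓ CMP  NZCV=1000
7: ✓ ADDLT  r2←0x05
8: ✓ MOVLE  r0←0x6a
9: · MOVEQ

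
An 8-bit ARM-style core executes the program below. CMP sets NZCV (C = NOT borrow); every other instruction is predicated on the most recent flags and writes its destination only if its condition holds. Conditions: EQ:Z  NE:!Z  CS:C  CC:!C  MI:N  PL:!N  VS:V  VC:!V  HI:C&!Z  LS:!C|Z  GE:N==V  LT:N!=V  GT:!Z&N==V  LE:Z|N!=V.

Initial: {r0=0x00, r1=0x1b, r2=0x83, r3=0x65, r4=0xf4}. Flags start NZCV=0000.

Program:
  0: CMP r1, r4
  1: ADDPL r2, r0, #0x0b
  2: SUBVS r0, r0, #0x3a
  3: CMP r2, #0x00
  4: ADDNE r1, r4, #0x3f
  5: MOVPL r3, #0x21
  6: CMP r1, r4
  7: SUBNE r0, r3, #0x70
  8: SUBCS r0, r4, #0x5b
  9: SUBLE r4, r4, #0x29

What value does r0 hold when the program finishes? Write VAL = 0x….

VAL = 0xb1

[0] flags=0000 → (cmp)
[1] flags=0000 PL?T → r2=0x0b
[2] flags=0000 VS?F → skip
[3] flags=0010 → (cmp)
[4] flags=0010 NE?T → r1=0x33
[5] flags=0010 PL?T → r3=0x21
[6] flags=0000 → (cmp)
[7] flags=0000 NE?T → r0=0xb1
[8] flags=0000 CS?F → skip
[9] flags=0000 LE?F → skip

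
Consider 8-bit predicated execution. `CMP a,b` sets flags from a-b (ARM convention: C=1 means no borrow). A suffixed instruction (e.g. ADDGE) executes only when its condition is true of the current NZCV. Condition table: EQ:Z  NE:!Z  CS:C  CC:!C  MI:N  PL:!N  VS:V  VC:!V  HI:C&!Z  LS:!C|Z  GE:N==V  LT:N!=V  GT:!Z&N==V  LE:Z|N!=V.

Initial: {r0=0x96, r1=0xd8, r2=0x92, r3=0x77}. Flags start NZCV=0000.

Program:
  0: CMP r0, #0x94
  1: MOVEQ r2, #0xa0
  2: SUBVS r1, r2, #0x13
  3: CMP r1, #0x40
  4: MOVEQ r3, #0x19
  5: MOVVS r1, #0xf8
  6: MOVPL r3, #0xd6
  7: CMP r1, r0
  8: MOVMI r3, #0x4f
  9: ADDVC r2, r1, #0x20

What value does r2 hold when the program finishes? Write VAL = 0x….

VAL = 0xf8

0: ✓ CMP  NZCV=0010
1: · MOVEQ
2: · SUBVS
3: ✓ CMP  NZCV=1010
4: · MOVEQ
5: · MOVVS
6: · MOVPL
7: ✓ CMP  NZCV=0010
8: · MOVMI
9: ✓ ADDVC  r2←0xf8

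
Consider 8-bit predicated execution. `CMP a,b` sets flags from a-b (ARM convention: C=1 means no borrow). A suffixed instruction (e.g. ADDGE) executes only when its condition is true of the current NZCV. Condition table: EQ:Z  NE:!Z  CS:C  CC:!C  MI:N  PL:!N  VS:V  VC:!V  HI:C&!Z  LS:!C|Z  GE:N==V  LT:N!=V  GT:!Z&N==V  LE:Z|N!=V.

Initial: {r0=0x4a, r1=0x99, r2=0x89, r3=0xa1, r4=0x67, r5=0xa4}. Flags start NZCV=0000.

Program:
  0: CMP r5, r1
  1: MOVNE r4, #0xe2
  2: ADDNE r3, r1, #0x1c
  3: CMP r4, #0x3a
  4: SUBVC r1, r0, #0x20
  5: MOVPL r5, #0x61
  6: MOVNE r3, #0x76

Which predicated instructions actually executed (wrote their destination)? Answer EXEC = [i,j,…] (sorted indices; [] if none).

[0] flags=0010 → (cmp)
[1] flags=0010 NE?T → r4=0xe2
[2] flags=0010 NE?T → r3=0xb5
[3] flags=1010 → (cmp)
[4] flags=1010 VC?T → r1=0x2a
[5] flags=1010 PL?F → skip
[6] flags=1010 NE?T → r3=0x76

EXEC = [1,2,4,6]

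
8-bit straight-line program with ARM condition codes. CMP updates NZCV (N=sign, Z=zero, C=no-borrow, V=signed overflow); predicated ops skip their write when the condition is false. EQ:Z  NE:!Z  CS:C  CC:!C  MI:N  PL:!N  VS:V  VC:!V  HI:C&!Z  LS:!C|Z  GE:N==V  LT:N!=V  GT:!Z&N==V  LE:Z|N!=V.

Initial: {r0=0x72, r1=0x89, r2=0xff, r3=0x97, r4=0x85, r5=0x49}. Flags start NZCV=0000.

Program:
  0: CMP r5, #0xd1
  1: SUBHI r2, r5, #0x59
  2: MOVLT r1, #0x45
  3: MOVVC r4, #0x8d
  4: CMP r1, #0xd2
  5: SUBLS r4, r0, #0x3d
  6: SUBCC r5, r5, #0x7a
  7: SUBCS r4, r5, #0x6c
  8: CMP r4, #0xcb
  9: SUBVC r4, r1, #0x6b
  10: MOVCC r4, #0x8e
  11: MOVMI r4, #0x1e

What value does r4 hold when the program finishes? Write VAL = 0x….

VAL = 0x8e

[0] flags=0000 → (cmp)
[1] flags=0000 HI?F → skip
[2] flags=0000 LT?F → skip
[3] flags=0000 VC?T → r4=0x8d
[4] flags=1000 → (cmp)
[5] flags=1000 LS?T → r4=0x35
[6] flags=1000 CC?T → r5=0xcf
[7] flags=1000 CS?F → skip
[8] flags=0000 → (cmp)
[9] flags=0000 VC?T → r4=0x1e
[10] flags=0000 CC?T → r4=0x8e
[11] flags=0000 MI?F → skip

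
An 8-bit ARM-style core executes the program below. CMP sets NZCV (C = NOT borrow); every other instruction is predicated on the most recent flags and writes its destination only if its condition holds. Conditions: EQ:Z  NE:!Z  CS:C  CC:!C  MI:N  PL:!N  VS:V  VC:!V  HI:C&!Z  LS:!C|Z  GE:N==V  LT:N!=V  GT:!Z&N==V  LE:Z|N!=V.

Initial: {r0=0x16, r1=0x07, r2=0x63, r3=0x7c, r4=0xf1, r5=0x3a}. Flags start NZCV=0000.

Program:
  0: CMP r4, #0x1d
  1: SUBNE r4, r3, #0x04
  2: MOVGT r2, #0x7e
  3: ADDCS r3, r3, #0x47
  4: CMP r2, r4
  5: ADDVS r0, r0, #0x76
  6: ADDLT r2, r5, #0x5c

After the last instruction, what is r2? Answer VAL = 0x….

[0] flags=1010 → (cmp)
[1] flags=1010 NE?T → r4=0x78
[2] flags=1010 GT?F → skip
[3] flags=1010 CS?T → r3=0xc3
[4] flags=1000 → (cmp)
[5] flags=1000 VS?F → skip
[6] flags=1000 LT?T → r2=0x96

VAL = 0x96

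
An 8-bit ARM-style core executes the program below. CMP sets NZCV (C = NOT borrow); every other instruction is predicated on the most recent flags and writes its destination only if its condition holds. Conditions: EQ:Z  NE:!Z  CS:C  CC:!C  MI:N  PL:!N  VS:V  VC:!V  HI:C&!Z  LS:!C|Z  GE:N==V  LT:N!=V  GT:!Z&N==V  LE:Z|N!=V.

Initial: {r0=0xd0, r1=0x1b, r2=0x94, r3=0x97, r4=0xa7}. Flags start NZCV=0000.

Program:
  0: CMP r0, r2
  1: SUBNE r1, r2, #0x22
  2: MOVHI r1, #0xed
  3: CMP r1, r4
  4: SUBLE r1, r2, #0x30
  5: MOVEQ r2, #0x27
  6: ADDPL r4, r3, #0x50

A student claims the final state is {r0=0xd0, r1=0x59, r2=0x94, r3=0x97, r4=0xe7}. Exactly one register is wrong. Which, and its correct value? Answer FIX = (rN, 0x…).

0: ✓ CMP  NZCV=0010
1: ✓ SUBNE  r1←0x72
2: ✓ MOVHI  r1←0xed
3: ✓ CMP  NZCV=0010
4: · SUBLE
5: · MOVEQ
6: ✓ ADDPL  r4←0xe7

FIX = (r1, 0xed)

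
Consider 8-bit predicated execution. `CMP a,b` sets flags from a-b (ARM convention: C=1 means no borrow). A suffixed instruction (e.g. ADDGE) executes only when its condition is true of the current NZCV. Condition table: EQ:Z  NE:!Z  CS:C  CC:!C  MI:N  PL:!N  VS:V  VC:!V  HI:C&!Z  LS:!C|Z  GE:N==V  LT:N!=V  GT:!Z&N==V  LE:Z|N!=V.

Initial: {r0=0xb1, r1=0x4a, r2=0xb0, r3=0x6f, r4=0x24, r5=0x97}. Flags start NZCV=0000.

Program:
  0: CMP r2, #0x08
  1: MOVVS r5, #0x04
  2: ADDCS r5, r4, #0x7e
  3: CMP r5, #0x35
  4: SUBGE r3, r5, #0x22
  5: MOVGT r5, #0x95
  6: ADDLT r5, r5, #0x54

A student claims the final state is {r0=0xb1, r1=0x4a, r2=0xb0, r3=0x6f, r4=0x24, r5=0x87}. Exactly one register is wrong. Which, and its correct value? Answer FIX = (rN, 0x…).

FIX = (r5, 0xf6)

0: ✓ CMP  NZCV=1010
1: · MOVVS
2: ✓ ADDCS  r5←0xa2
3: ✓ CMP  NZCV=0011
4: · SUBGE
5: · MOVGT
6: ✓ ADDLT  r5←0xf6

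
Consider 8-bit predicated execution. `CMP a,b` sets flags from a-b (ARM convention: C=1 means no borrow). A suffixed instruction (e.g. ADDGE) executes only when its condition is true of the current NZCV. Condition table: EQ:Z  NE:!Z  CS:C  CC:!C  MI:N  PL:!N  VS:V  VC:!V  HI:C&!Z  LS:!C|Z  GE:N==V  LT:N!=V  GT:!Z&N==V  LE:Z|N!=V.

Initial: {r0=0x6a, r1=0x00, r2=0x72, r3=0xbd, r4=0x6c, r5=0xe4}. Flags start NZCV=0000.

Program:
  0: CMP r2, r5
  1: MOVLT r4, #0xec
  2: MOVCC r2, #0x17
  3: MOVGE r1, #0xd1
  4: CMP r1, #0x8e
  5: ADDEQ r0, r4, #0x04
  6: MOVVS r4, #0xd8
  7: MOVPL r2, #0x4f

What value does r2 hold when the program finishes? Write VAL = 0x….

[0] flags=1001 → (cmp)
[1] flags=1001 LT?F → skip
[2] flags=1001 CC?T → r2=0x17
[3] flags=1001 GE?T → r1=0xd1
[4] flags=0010 → (cmp)
[5] flags=0010 EQ?F → skip
[6] flags=0010 VS?F → skip
[7] flags=0010 PL?T → r2=0x4f

VAL = 0x4f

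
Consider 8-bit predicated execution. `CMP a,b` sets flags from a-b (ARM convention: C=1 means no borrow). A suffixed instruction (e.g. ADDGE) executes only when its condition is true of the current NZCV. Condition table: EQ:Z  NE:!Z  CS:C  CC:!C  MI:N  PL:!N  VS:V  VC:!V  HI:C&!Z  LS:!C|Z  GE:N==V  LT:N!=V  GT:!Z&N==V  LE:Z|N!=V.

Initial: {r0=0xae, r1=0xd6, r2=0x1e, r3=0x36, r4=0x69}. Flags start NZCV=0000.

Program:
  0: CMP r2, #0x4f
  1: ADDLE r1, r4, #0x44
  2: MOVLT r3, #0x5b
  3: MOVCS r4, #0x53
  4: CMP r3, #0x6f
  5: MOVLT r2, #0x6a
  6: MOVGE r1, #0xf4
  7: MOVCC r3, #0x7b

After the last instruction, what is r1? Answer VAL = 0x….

0: ✓ CMP  NZCV=1000
1: ✓ ADDLE  r1←0xad
2: ✓ MOVLT  r3←0x5b
3: · MOVCS
4: ✓ CMP  NZCV=1000
5: ✓ MOVLT  r2←0x6a
6: · MOVGE
7: ✓ MOVCC  r3←0x7b

VAL = 0xad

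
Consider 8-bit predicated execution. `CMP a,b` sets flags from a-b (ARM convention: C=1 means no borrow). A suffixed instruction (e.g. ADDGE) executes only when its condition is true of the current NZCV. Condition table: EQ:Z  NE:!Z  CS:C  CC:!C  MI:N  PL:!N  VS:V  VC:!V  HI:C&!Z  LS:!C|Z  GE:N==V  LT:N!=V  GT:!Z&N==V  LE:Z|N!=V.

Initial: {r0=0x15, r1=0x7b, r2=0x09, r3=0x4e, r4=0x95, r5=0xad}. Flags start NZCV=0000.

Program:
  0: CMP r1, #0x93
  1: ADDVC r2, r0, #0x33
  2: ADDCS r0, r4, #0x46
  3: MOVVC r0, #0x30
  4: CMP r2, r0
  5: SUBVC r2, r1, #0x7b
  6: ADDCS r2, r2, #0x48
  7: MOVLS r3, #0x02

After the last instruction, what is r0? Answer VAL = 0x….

VAL = 0x15

[0] flags=1001 → (cmp)
[1] flags=1001 VC?F → skip
[2] flags=1001 CS?F → skip
[3] flags=1001 VC?F → skip
[4] flags=1000 → (cmp)
[5] flags=1000 VC?T → r2=0x00
[6] flags=1000 CS?F → skip
[7] flags=1000 LS?T → r3=0x02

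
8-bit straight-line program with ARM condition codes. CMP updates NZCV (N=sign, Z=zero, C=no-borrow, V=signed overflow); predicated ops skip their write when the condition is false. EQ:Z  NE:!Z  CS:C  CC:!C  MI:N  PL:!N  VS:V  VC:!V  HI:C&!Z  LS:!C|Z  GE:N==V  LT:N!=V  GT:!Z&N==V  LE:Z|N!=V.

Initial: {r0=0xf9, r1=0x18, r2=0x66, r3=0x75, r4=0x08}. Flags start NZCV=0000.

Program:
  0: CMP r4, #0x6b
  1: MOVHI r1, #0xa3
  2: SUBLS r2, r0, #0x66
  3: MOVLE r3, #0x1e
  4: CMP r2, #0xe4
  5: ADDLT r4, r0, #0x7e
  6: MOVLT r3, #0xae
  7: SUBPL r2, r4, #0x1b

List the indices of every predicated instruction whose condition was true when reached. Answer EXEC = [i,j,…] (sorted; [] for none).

0: ✓ CMP  NZCV=1000
1: · MOVHI
2: ✓ SUBLS  r2←0x93
3: ✓ MOVLE  r3←0x1e
4: ✓ CMP  NZCV=1000
5: ✓ ADDLT  r4←0x77
6: ✓ MOVLT  r3←0xae
7: · SUBPL

EXEC = [2,3,5,6]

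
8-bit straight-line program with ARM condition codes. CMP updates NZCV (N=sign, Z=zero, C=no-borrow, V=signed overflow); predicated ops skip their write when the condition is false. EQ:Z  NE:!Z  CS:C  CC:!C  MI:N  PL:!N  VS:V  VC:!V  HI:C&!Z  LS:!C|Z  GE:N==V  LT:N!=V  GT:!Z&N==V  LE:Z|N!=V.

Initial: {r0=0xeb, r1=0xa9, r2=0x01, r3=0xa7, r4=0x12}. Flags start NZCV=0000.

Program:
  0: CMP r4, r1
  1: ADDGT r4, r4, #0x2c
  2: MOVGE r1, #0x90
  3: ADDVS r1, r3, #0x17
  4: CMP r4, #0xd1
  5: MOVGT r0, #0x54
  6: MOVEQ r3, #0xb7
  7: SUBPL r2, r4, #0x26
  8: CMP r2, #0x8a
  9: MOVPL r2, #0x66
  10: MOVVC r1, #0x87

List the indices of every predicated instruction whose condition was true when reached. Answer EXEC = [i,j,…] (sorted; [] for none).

0: ✓ CMP  NZCV=0000
1: ✓ ADDGT  r4←0x3e
2: ✓ MOVGE  r1←0x90
3: · ADDVS
4: ✓ CMP  NZCV=0000
5: ✓ MOVGT  r0←0x54
6: · MOVEQ
7: ✓ SUBPL  r2←0x18
8: ✓ CMP  NZCV=1001
9: · MOVPL
10: · MOVVC

EXEC = [1,2,5,7]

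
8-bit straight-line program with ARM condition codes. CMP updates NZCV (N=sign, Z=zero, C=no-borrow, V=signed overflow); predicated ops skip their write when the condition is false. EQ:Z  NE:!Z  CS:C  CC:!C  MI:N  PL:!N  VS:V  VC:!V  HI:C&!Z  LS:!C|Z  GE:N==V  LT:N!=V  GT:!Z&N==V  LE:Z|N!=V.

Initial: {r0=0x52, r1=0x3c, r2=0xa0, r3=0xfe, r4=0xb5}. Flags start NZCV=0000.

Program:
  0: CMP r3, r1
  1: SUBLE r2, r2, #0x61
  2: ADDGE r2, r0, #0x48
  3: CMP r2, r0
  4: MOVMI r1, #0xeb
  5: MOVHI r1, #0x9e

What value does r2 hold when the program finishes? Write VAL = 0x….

[0] flags=1010 → (cmp)
[1] flags=1010 LE?T → r2=0x3f
[2] flags=1010 GE?F → skip
[3] flags=1000 → (cmp)
[4] flags=1000 MI?T → r1=0xeb
[5] flags=1000 HI?F → skip

VAL = 0x3f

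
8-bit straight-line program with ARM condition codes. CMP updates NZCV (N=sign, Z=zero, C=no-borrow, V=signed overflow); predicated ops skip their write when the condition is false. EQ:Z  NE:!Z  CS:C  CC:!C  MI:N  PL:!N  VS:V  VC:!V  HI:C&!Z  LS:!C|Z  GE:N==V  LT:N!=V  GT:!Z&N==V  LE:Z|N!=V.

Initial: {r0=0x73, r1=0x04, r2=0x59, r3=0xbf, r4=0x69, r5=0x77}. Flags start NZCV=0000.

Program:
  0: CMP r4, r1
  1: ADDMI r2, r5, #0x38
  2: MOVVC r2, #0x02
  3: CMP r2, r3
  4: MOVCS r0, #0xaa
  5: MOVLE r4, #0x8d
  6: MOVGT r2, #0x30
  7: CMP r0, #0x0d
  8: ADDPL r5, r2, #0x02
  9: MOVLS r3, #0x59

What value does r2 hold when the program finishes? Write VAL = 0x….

[0] flags=0010 → (cmp)
[1] flags=0010 MI?F → skip
[2] flags=0010 VC?T → r2=0x02
[3] flags=0000 → (cmp)
[4] flags=0000 CS?F → skip
[5] flags=0000 LE?F → skip
[6] flags=0000 GT?T → r2=0x30
[7] flags=0010 → (cmp)
[8] flags=0010 PL?T → r5=0x32
[9] flags=0010 LS?F → skip

VAL = 0x30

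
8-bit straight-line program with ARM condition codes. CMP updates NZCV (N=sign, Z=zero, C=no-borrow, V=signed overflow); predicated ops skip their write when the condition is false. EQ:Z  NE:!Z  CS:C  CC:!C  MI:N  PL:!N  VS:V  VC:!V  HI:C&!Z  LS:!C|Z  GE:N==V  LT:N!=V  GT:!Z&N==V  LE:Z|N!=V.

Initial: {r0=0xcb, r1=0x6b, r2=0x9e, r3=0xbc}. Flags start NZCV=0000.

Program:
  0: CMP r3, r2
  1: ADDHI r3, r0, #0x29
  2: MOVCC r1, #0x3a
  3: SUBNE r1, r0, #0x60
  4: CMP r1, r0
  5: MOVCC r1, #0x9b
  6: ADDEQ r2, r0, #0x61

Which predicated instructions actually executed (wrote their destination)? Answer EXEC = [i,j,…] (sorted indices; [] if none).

0: ✓ CMP  NZCV=0010
1: ✓ ADDHI  r3←0xf4
2: · MOVCC
3: ✓ SUBNE  r1←0x6b
4: ✓ CMP  NZCV=1001
5: ✓ MOVCC  r1←0x9b
6: · ADDEQ

EXEC = [1,3,5]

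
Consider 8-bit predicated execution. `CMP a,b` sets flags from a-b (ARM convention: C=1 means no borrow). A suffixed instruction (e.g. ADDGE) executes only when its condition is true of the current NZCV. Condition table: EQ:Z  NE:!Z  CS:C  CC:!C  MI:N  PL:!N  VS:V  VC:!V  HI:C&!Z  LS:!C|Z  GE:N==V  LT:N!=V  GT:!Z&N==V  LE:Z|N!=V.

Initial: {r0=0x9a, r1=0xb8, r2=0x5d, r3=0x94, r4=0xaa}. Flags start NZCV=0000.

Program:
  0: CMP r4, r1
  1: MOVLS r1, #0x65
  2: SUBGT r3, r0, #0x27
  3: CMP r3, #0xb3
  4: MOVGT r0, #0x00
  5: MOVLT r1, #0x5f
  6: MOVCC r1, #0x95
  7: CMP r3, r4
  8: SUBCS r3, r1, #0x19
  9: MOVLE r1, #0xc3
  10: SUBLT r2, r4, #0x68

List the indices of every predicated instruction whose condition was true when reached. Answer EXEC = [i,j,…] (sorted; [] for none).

[0] flags=1000 → (cmp)
[1] flags=1000 LS?T → r1=0x65
[2] flags=1000 GT?F → skip
[3] flags=1000 → (cmp)
[4] flags=1000 GT?F → skip
[5] flags=1000 LT?T → r1=0x5f
[6] flags=1000 CC?T → r1=0x95
[7] flags=1000 → (cmp)
[8] flags=1000 CS?F → skip
[9] flags=1000 LE?T → r1=0xc3
[10] flags=1000 LT?T → r2=0x42

EXEC = [1,5,6,9,10]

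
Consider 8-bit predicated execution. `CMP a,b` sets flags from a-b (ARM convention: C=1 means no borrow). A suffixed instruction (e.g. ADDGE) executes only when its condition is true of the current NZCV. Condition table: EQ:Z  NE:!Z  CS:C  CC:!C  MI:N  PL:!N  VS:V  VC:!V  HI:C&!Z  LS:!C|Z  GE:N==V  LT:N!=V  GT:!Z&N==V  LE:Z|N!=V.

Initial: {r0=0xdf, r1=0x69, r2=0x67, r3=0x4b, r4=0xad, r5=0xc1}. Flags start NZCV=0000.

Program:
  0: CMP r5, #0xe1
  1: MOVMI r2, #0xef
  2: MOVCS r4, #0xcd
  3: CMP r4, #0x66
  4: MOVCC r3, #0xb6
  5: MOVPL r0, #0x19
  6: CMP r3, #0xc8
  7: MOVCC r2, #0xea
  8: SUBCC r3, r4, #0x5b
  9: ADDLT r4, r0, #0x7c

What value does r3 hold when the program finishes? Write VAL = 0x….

0: ✓ CMP  NZCV=1000
1: ✓ MOVMI  r2←0xef
2: · MOVCS
3: ✓ CMP  NZCV=0011
4: · MOVCC
5: ✓ MOVPL  r0←0x19
6: ✓ CMP  NZCV=1001
7: ✓ MOVCC  r2←0xea
8: ✓ SUBCC  r3←0x52
9: · ADDLT

VAL = 0x52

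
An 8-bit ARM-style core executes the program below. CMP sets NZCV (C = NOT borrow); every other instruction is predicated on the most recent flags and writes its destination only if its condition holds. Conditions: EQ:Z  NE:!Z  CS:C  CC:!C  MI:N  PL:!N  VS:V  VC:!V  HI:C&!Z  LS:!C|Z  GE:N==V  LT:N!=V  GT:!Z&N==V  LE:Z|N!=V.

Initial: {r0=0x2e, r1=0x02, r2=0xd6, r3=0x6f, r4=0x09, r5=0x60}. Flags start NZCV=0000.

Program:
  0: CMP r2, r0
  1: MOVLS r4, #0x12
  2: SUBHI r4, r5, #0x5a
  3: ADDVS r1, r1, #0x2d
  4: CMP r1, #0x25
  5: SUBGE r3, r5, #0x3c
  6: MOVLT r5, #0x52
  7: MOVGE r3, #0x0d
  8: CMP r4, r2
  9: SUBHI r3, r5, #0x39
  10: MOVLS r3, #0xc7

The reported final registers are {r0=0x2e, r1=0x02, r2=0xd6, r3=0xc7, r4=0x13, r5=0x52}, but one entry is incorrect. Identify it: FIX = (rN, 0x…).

[0] flags=1010 → (cmp)
[1] flags=1010 LS?F → skip
[2] flags=1010 HI?T → r4=0x06
[3] flags=1010 VS?F → skip
[4] flags=1000 → (cmp)
[5] flags=1000 GE?F → skip
[6] flags=1000 LT?T → r5=0x52
[7] flags=1000 GE?F → skip
[8] flags=0000 → (cmp)
[9] flags=0000 HI?F → skip
[10] flags=0000 LS?T → r3=0xc7

FIX = (r4, 0x06)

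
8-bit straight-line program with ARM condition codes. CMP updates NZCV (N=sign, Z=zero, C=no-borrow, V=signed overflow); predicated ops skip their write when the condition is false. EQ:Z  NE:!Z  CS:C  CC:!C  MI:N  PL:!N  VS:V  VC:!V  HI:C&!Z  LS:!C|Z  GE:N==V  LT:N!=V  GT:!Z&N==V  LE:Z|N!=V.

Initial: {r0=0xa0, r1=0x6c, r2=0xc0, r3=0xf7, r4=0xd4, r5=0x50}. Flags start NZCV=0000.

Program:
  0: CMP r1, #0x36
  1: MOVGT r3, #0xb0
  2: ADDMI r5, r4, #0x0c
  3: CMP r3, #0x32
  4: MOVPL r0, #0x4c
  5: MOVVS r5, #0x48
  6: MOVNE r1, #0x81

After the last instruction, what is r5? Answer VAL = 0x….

0: ✓ CMP  NZCV=0010
1: ✓ MOVGT  r3←0xb0
2: · ADDMI
3: ✓ CMP  NZCV=0011
4: ✓ MOVPL  r0←0x4c
5: ✓ MOVVS  r5←0x48
6: ✓ MOVNE  r1←0x81

VAL = 0x48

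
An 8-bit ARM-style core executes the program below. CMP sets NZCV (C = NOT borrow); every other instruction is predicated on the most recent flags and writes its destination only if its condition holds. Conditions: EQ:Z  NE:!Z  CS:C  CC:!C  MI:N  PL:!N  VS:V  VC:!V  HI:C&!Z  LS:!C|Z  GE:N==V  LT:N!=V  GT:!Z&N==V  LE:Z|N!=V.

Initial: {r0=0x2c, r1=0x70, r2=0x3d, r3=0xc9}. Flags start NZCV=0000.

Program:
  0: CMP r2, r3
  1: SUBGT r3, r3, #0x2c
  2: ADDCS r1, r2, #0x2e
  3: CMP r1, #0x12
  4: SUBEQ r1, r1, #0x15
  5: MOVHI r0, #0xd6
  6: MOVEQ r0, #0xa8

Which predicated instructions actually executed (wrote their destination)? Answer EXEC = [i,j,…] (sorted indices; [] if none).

[0] flags=0000 → (cmp)
[1] flags=0000 GT?T → r3=0x9d
[2] flags=0000 CS?F → skip
[3] flags=0010 → (cmp)
[4] flags=0010 EQ?F → skip
[5] flags=0010 HI?T → r0=0xd6
[6] flags=0010 EQ?F → skip

EXEC = [1,5]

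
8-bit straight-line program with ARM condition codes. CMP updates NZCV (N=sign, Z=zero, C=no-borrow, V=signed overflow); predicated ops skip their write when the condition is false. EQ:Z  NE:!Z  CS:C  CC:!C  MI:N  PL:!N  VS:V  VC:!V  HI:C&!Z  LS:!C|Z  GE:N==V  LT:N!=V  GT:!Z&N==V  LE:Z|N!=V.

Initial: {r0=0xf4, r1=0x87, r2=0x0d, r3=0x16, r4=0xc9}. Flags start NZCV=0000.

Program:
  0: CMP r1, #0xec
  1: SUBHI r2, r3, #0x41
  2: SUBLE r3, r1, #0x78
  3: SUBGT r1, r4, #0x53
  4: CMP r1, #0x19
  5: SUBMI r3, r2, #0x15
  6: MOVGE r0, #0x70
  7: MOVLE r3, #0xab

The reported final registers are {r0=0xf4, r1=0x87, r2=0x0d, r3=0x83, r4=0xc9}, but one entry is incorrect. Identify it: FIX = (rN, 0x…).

0: ✓ CMP  NZCV=1000
1: · SUBHI
2: ✓ SUBLE  r3←0x0f
3: · SUBGT
4: ✓ CMP  NZCV=0011
5: · SUBMI
6: · MOVGE
7: ✓ MOVLE  r3←0xab

FIX = (r3, 0xab)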